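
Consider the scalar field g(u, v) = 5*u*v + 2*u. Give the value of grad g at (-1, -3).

∂g/∂u = 5*v + 2
∂g/∂v = 5*u
∇g = (5*v + 2, 5*u)
At (-1, -3): (-13, -5).

(-13, -5)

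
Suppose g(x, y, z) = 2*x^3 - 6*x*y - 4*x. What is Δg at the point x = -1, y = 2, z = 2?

-12

∂²g/∂x² = 12*x
∂²g/∂y² = 0
∂²g/∂z² = 0
∇²g = 12*x
At (-1, 2, 2): -12.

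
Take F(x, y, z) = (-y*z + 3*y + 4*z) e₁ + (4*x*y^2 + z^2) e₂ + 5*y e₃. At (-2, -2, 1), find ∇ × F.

(∇×F)₁ = ∂F₃/∂y − ∂F₂/∂z = -2*z + 5
(∇×F)₂ = ∂F₁/∂z − ∂F₃/∂x = -y + 4
(∇×F)₃ = ∂F₂/∂x − ∂F₁/∂y = 4*y^2 + z - 3
∇×F = (-2*z + 5, -y + 4, 4*y^2 + z - 3)
At (-2, -2, 1): (3, 6, 14).

(3, 6, 14)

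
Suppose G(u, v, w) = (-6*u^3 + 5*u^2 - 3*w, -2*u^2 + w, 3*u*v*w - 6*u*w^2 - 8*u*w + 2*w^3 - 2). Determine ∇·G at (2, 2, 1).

∂G₁/∂u = -18*u^2 + 10*u
∂G₂/∂v = 0
∂G₃/∂w = 3*u*v - 12*u*w - 8*u + 6*w^2
∇·G = -18*u^2 + 3*u*v - 12*u*w + 2*u + 6*w^2
At (2, 2, 1): -74.

-74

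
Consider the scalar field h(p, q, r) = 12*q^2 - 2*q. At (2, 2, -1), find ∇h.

∂h/∂p = 0
∂h/∂q = 24*q - 2
∂h/∂r = 0
∇h = (0, 24*q - 2, 0)
At (2, 2, -1): (0, 46, 0).

(0, 46, 0)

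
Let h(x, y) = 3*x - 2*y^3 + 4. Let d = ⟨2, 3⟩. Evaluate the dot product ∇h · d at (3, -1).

-12

∂h/∂x = 3
∂h/∂y = -6*y^2
∇h at (3, -1) = (3, -6)
∇h · d = (3)(2) + (-6)(3) = -12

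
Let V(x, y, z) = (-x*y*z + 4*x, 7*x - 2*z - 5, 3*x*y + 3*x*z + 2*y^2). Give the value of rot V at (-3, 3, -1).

(5, 3, 10)

(∇×V)₁ = ∂V₃/∂y − ∂V₂/∂z = 3*x + 4*y + 2
(∇×V)₂ = ∂V₁/∂z − ∂V₃/∂x = -x*y - 3*y - 3*z
(∇×V)₃ = ∂V₂/∂x − ∂V₁/∂y = x*z + 7
∇×V = (3*x + 4*y + 2, -x*y - 3*y - 3*z, x*z + 7)
At (-3, 3, -1): (5, 3, 10).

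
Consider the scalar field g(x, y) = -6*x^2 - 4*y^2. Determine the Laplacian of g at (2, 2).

∂²g/∂x² = -12
∂²g/∂y² = -8
∇²g = -20
At (2, 2): -20.

-20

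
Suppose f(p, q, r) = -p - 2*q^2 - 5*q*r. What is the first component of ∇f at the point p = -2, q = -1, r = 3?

-1

(∇f)_1 = ∂f/∂p = -1
At (-2, -1, 3): -1.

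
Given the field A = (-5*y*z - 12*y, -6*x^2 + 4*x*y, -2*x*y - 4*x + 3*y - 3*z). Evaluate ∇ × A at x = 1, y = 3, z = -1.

(1, -5, 7)

(∇×A)₁ = ∂A₃/∂y − ∂A₂/∂z = -2*x + 3
(∇×A)₂ = ∂A₁/∂z − ∂A₃/∂x = -3*y + 4
(∇×A)₃ = ∂A₂/∂x − ∂A₁/∂y = -12*x + 4*y + 5*z + 12
∇×A = (-2*x + 3, -3*y + 4, -12*x + 4*y + 5*z + 12)
At (1, 3, -1): (1, -5, 7).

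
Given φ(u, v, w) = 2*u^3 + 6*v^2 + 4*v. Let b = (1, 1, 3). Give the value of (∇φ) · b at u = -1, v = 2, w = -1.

∂φ/∂u = 6*u^2
∂φ/∂v = 12*v + 4
∂φ/∂w = 0
∇φ at (-1, 2, -1) = (6, 28, 0)
∇φ · b = (6)(1) + (28)(1) + (0)(3) = 34

34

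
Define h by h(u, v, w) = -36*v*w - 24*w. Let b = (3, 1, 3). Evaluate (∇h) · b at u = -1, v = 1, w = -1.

∂h/∂u = 0
∂h/∂v = -36*w
∂h/∂w = -36*v - 24
∇h at (-1, 1, -1) = (0, 36, -60)
∇h · b = (0)(3) + (36)(1) + (-60)(3) = -144

-144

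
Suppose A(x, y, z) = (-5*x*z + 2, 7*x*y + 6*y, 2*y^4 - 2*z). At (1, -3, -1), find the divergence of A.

16

∂A₁/∂x = -5*z
∂A₂/∂y = 7*x + 6
∂A₃/∂z = -2
∇·A = 7*x - 5*z + 4
At (1, -3, -1): 16.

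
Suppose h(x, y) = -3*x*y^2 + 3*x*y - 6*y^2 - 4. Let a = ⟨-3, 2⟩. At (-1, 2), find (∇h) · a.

-12

∂h/∂x = -3*y^2 + 3*y
∂h/∂y = -6*x*y + 3*x - 12*y
∇h at (-1, 2) = (-6, -15)
∇h · a = (-6)(-3) + (-15)(2) = -12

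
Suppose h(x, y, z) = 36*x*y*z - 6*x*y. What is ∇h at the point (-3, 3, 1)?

(90, -90, -324)

∂h/∂x = 36*y*z - 6*y
∂h/∂y = 36*x*z - 6*x
∂h/∂z = 36*x*y
∇h = (36*y*z - 6*y, 36*x*z - 6*x, 36*x*y)
At (-3, 3, 1): (90, -90, -324).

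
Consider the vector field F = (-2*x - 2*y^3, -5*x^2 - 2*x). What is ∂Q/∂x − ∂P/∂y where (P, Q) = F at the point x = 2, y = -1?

∂F₂/∂x = -10*x - 2
∂F₁/∂y = -6*y^2
Scalar curl = -10*x + 6*y^2 - 2
At (2, -1): -16.

-16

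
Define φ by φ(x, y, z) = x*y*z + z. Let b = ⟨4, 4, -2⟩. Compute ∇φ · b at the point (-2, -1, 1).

∂φ/∂x = y*z
∂φ/∂y = x*z
∂φ/∂z = x*y + 1
∇φ at (-2, -1, 1) = (-1, -2, 3)
∇φ · b = (-1)(4) + (-2)(4) + (3)(-2) = -18

-18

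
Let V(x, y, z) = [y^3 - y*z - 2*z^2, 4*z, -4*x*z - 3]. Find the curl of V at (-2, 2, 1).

(∇×V)₁ = ∂V₃/∂y − ∂V₂/∂z = -4
(∇×V)₂ = ∂V₁/∂z − ∂V₃/∂x = -y
(∇×V)₃ = ∂V₂/∂x − ∂V₁/∂y = -3*y^2 + z
∇×V = (-4, -y, -3*y^2 + z)
At (-2, 2, 1): (-4, -2, -11).

(-4, -2, -11)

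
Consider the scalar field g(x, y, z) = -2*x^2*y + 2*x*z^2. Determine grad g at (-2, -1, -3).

∂g/∂x = -4*x*y + 2*z^2
∂g/∂y = -2*x^2
∂g/∂z = 4*x*z
∇g = (-4*x*y + 2*z^2, -2*x^2, 4*x*z)
At (-2, -1, -3): (10, -8, 24).

(10, -8, 24)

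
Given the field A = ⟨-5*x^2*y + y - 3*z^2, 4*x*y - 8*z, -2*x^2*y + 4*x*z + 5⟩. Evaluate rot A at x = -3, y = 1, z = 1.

(-10, -22, 48)

(∇×A)₁ = ∂A₃/∂y − ∂A₂/∂z = -2*x^2 + 8
(∇×A)₂ = ∂A₁/∂z − ∂A₃/∂x = 4*x*y - 10*z
(∇×A)₃ = ∂A₂/∂x − ∂A₁/∂y = 5*x^2 + 4*y - 1
∇×A = (-2*x^2 + 8, 4*x*y - 10*z, 5*x^2 + 4*y - 1)
At (-3, 1, 1): (-10, -22, 48).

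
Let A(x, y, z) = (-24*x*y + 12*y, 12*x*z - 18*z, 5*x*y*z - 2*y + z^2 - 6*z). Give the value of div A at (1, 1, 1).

-23

∂A₁/∂x = -24*y
∂A₂/∂y = 0
∂A₃/∂z = 5*x*y + 2*z - 6
∇·A = 5*x*y - 24*y + 2*z - 6
At (1, 1, 1): -23.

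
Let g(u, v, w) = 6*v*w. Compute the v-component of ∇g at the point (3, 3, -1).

-6

(∇g)_2 = ∂g/∂v = 6*w
At (3, 3, -1): -6.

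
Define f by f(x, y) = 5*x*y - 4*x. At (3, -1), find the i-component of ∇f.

(∇f)_1 = ∂f/∂x = 5*y - 4
At (3, -1): -9.

-9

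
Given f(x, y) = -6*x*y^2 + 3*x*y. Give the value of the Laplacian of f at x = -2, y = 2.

24

∂²f/∂x² = 0
∂²f/∂y² = -12*x
∇²f = -12*x
At (-2, 2): 24.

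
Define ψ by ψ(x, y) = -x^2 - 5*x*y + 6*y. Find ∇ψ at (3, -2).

∂ψ/∂x = -2*x - 5*y
∂ψ/∂y = -5*x + 6
∇ψ = (-2*x - 5*y, -5*x + 6)
At (3, -2): (4, -9).

(4, -9)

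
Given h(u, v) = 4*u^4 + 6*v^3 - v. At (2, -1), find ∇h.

(128, 17)

∂h/∂u = 16*u^3
∂h/∂v = 18*v^2 - 1
∇h = (16*u^3, 18*v^2 - 1)
At (2, -1): (128, 17).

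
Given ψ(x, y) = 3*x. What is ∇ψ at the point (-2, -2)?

(3, 0)

∂ψ/∂x = 3
∂ψ/∂y = 0
∇ψ = (3, 0)
At (-2, -2): (3, 0).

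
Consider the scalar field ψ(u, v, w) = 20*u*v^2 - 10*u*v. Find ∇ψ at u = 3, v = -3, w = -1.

(210, -390, 0)

∂ψ/∂u = 20*v^2 - 10*v
∂ψ/∂v = 40*u*v - 10*u
∂ψ/∂w = 0
∇ψ = (20*v^2 - 10*v, 40*u*v - 10*u, 0)
At (3, -3, -1): (210, -390, 0).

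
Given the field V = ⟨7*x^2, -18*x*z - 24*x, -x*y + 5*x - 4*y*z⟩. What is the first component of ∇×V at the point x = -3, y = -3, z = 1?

-55

(∇×V)_1 = ∂V₃/∂y − ∂V₂/∂z
= -x - 4*z − (-18*x)
= 17*x - 4*z
At (-3, -3, 1): -55.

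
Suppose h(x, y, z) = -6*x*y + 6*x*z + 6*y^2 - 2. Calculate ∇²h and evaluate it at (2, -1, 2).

12

∂²h/∂x² = 0
∂²h/∂y² = 12
∂²h/∂z² = 0
∇²h = 12
At (2, -1, 2): 12.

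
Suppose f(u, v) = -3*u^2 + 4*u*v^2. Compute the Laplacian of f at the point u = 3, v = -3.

∂²f/∂u² = -6
∂²f/∂v² = 8*u
∇²f = 8*u - 6
At (3, -3): 18.

18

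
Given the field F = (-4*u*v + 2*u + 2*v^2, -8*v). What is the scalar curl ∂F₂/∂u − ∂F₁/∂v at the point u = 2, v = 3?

∂F₂/∂u = 0
∂F₁/∂v = -4*u + 4*v
Scalar curl = 4*u - 4*v
At (2, 3): -4.

-4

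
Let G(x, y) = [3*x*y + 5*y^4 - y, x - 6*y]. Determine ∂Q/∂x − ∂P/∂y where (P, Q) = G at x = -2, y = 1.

-12

∂G₂/∂x = 1
∂G₁/∂y = 3*x + 20*y^3 - 1
Scalar curl = -3*x - 20*y^3 + 2
At (-2, 1): -12.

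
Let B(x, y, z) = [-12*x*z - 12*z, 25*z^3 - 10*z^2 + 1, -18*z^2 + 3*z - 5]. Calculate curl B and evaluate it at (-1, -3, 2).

(∇×B)₁ = ∂B₃/∂y − ∂B₂/∂z = -75*z^2 + 20*z
(∇×B)₂ = ∂B₁/∂z − ∂B₃/∂x = -12*x - 12
(∇×B)₃ = ∂B₂/∂x − ∂B₁/∂y = 0
∇×B = (-75*z^2 + 20*z, -12*x - 12, 0)
At (-1, -3, 2): (-260, 0, 0).

(-260, 0, 0)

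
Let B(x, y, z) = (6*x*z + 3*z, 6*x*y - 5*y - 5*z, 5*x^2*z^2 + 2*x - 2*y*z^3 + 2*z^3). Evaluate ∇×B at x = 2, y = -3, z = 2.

(∇×B)₁ = ∂B₃/∂y − ∂B₂/∂z = -2*z^3 + 5
(∇×B)₂ = ∂B₁/∂z − ∂B₃/∂x = -10*x*z^2 + 6*x + 1
(∇×B)₃ = ∂B₂/∂x − ∂B₁/∂y = 6*y
∇×B = (-2*z^3 + 5, -10*x*z^2 + 6*x + 1, 6*y)
At (2, -3, 2): (-11, -67, -18).

(-11, -67, -18)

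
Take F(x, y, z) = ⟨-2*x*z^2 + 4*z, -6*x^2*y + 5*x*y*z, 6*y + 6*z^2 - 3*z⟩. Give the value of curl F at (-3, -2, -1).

(∇×F)₁ = ∂F₃/∂y − ∂F₂/∂z = -5*x*y + 6
(∇×F)₂ = ∂F₁/∂z − ∂F₃/∂x = -4*x*z + 4
(∇×F)₃ = ∂F₂/∂x − ∂F₁/∂y = -12*x*y + 5*y*z
∇×F = (-5*x*y + 6, -4*x*z + 4, -12*x*y + 5*y*z)
At (-3, -2, -1): (-24, -8, -62).

(-24, -8, -62)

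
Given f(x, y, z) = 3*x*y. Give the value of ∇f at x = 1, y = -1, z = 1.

∂f/∂x = 3*y
∂f/∂y = 3*x
∂f/∂z = 0
∇f = (3*y, 3*x, 0)
At (1, -1, 1): (-3, 3, 0).

(-3, 3, 0)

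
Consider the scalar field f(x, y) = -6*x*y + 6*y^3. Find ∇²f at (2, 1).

∂²f/∂x² = 0
∂²f/∂y² = 36*y
∇²f = 36*y
At (2, 1): 36.

36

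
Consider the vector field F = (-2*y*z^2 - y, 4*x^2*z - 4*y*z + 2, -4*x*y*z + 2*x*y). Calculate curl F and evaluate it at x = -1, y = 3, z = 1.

(10, -6, -5)

(∇×F)₁ = ∂F₃/∂y − ∂F₂/∂z = -4*x^2 - 4*x*z + 2*x + 4*y
(∇×F)₂ = ∂F₁/∂z − ∂F₃/∂x = -2*y
(∇×F)₃ = ∂F₂/∂x − ∂F₁/∂y = 8*x*z + 2*z^2 + 1
∇×F = (-4*x^2 - 4*x*z + 2*x + 4*y, -2*y, 8*x*z + 2*z^2 + 1)
At (-1, 3, 1): (10, -6, -5).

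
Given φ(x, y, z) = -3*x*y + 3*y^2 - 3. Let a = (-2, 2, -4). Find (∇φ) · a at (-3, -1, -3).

0

∂φ/∂x = -3*y
∂φ/∂y = -3*x + 6*y
∂φ/∂z = 0
∇φ at (-3, -1, -3) = (3, 3, 0)
∇φ · a = (3)(-2) + (3)(2) + (0)(-4) = 0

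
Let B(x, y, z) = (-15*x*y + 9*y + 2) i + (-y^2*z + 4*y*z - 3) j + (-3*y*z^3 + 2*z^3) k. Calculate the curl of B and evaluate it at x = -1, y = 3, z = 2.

(∇×B)₁ = ∂B₃/∂y − ∂B₂/∂z = y^2 - 4*y - 3*z^3
(∇×B)₂ = ∂B₁/∂z − ∂B₃/∂x = 0
(∇×B)₃ = ∂B₂/∂x − ∂B₁/∂y = 15*x - 9
∇×B = (y^2 - 4*y - 3*z^3, 0, 15*x - 9)
At (-1, 3, 2): (-27, 0, -24).

(-27, 0, -24)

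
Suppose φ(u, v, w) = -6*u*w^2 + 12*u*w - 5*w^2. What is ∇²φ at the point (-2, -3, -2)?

∂²φ/∂u² = 0
∂²φ/∂v² = 0
∂²φ/∂w² = -2*(6*u + 5)
∇²φ = -12*u - 10
At (-2, -3, -2): 14.

14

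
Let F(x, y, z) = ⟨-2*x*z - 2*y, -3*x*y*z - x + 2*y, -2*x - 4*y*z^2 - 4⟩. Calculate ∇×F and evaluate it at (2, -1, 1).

(-10, -2, 4)

(∇×F)₁ = ∂F₃/∂y − ∂F₂/∂z = 3*x*y - 4*z^2
(∇×F)₂ = ∂F₁/∂z − ∂F₃/∂x = -2*x + 2
(∇×F)₃ = ∂F₂/∂x − ∂F₁/∂y = -3*y*z + 1
∇×F = (3*x*y - 4*z^2, -2*x + 2, -3*y*z + 1)
At (2, -1, 1): (-10, -2, 4).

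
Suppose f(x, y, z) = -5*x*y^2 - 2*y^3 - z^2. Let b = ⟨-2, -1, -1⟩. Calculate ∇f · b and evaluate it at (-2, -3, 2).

208

∂f/∂x = -5*y^2
∂f/∂y = -10*x*y - 6*y^2
∂f/∂z = -2*z
∇f at (-2, -3, 2) = (-45, -114, -4)
∇f · b = (-45)(-2) + (-114)(-1) + (-4)(-1) = 208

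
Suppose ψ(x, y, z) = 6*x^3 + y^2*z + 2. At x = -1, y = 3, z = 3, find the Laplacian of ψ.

∂²ψ/∂x² = 36*x
∂²ψ/∂y² = 2*z
∂²ψ/∂z² = 0
∇²ψ = 36*x + 2*z
At (-1, 3, 3): -30.

-30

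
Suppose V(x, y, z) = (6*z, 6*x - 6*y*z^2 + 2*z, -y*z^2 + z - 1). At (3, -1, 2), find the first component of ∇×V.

(∇×V)_1 = ∂V₃/∂y − ∂V₂/∂z
= -z^2 − (-12*y*z + 2)
= 12*y*z - z^2 - 2
At (3, -1, 2): -30.

-30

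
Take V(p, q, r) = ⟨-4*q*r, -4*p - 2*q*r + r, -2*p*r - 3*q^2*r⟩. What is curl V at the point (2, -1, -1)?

(-9, 2, -8)

(∇×V)₁ = ∂V₃/∂q − ∂V₂/∂r = -6*q*r + 2*q - 1
(∇×V)₂ = ∂V₁/∂r − ∂V₃/∂p = -4*q + 2*r
(∇×V)₃ = ∂V₂/∂p − ∂V₁/∂q = 4*r - 4
∇×V = (-6*q*r + 2*q - 1, -4*q + 2*r, 4*r - 4)
At (2, -1, -1): (-9, 2, -8).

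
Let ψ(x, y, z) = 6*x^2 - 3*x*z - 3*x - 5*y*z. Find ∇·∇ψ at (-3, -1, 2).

∂²ψ/∂x² = 12
∂²ψ/∂y² = 0
∂²ψ/∂z² = 0
∇²ψ = 12
At (-3, -1, 2): 12.

12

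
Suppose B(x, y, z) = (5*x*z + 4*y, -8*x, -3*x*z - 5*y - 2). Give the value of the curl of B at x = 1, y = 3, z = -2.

(∇×B)₁ = ∂B₃/∂y − ∂B₂/∂z = -5
(∇×B)₂ = ∂B₁/∂z − ∂B₃/∂x = 5*x + 3*z
(∇×B)₃ = ∂B₂/∂x − ∂B₁/∂y = -12
∇×B = (-5, 5*x + 3*z, -12)
At (1, 3, -2): (-5, -1, -12).

(-5, -1, -12)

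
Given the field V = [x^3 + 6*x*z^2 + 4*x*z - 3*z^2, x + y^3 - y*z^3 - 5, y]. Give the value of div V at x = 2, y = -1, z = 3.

∂V₁/∂x = 3*x^2 + 6*z^2 + 4*z
∂V₂/∂y = 3*y^2 - z^3
∂V₃/∂z = 0
∇·V = 3*x^2 + 3*y^2 - z^3 + 6*z^2 + 4*z
At (2, -1, 3): 54.

54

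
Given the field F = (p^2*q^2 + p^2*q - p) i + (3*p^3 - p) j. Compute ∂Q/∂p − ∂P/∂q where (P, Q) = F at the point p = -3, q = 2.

∂F₂/∂p = 9*p^2 - 1
∂F₁/∂q = 2*p^2*q + p^2
Scalar curl = -2*p^2*q + 8*p^2 - 1
At (-3, 2): 35.

35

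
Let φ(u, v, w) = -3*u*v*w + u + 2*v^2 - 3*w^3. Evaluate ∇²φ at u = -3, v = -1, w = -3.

58

∂²φ/∂u² = 0
∂²φ/∂v² = 4
∂²φ/∂w² = -18*w
∇²φ = -18*w + 4
At (-3, -1, -3): 58.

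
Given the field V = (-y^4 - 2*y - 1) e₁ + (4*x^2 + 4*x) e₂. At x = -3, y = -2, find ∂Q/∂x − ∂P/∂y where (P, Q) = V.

∂V₂/∂x = 8*x + 4
∂V₁/∂y = -4*y^3 - 2
Scalar curl = 8*x + 4*y^3 + 6
At (-3, -2): -50.

-50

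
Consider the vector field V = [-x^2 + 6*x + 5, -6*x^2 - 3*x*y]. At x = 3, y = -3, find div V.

∂V₁/∂x = -2*x + 6
∂V₂/∂y = -3*x
∇·V = -5*x + 6
At (3, -3): -9.

-9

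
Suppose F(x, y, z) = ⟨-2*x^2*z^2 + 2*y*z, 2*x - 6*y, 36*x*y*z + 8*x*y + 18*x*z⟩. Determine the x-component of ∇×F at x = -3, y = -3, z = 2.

(∇×F)_1 = ∂F₃/∂y − ∂F₂/∂z
= 36*x*z + 8*x − (0)
= 36*x*z + 8*x
At (-3, -3, 2): -240.

-240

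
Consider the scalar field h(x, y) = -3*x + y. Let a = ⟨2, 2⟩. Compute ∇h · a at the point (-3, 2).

∂h/∂x = -3
∂h/∂y = 1
∇h at (-3, 2) = (-3, 1)
∇h · a = (-3)(2) + (1)(2) = -4

-4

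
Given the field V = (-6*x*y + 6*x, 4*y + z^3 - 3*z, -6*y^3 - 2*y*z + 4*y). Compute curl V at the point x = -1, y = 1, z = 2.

(-27, 0, -6)

(∇×V)₁ = ∂V₃/∂y − ∂V₂/∂z = -18*y^2 - 3*z^2 - 2*z + 7
(∇×V)₂ = ∂V₁/∂z − ∂V₃/∂x = 0
(∇×V)₃ = ∂V₂/∂x − ∂V₁/∂y = 6*x
∇×V = (-18*y^2 - 3*z^2 - 2*z + 7, 0, 6*x)
At (-1, 1, 2): (-27, 0, -6).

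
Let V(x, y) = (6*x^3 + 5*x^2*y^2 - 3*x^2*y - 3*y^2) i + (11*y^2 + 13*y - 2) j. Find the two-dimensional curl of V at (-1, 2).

∂V₂/∂x = 0
∂V₁/∂y = 10*x^2*y - 3*x^2 - 6*y
Scalar curl = -10*x^2*y + 3*x^2 + 6*y
At (-1, 2): -5.

-5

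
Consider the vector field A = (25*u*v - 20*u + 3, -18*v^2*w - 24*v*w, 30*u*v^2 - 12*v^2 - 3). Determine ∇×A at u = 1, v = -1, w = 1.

(∇×A)₁ = ∂A₃/∂v − ∂A₂/∂w = 60*u*v + 18*v^2
(∇×A)₂ = ∂A₁/∂w − ∂A₃/∂u = -30*v^2
(∇×A)₃ = ∂A₂/∂u − ∂A₁/∂v = -25*u
∇×A = (60*u*v + 18*v^2, -30*v^2, -25*u)
At (1, -1, 1): (-42, -30, -25).

(-42, -30, -25)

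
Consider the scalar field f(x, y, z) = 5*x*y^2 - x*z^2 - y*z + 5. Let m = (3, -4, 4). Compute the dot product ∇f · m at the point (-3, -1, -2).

-169

∂f/∂x = 5*y^2 - z^2
∂f/∂y = 10*x*y - z
∂f/∂z = -2*x*z - y
∇f at (-3, -1, -2) = (1, 32, -11)
∇f · m = (1)(3) + (32)(-4) + (-11)(4) = -169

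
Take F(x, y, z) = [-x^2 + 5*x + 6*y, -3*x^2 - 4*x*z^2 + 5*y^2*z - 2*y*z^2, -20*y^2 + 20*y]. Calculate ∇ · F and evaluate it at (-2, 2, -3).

-69

∂F₁/∂x = -2*x + 5
∂F₂/∂y = 10*y*z - 2*z^2
∂F₃/∂z = 0
∇·F = -2*x + 10*y*z - 2*z^2 + 5
At (-2, 2, -3): -69.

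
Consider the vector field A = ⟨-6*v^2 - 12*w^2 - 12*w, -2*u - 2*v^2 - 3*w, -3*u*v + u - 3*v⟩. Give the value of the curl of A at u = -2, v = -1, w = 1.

(∇×A)₁ = ∂A₃/∂v − ∂A₂/∂w = -3*u
(∇×A)₂ = ∂A₁/∂w − ∂A₃/∂u = 3*v - 24*w - 13
(∇×A)₃ = ∂A₂/∂u − ∂A₁/∂v = 12*v - 2
∇×A = (-3*u, 3*v - 24*w - 13, 12*v - 2)
At (-2, -1, 1): (6, -40, -14).

(6, -40, -14)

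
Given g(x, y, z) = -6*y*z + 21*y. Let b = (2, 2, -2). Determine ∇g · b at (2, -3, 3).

-30

∂g/∂x = 0
∂g/∂y = -6*z + 21
∂g/∂z = -6*y
∇g at (2, -3, 3) = (0, 3, 18)
∇g · b = (0)(2) + (3)(2) + (18)(-2) = -30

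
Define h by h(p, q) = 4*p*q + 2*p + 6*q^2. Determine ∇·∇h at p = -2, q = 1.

∂²h/∂p² = 0
∂²h/∂q² = 12
∇²h = 12
At (-2, 1): 12.

12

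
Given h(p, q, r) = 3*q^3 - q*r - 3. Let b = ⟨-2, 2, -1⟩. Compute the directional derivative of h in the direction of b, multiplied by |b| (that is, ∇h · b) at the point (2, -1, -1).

∂h/∂p = 0
∂h/∂q = 9*q^2 - r
∂h/∂r = -q
∇h at (2, -1, -1) = (0, 10, 1)
∇h · b = (0)(-2) + (10)(2) + (1)(-1) = 19

19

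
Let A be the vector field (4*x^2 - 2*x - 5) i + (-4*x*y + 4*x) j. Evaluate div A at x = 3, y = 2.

10

∂A₁/∂x = 8*x - 2
∂A₂/∂y = -4*x
∇·A = 4*x - 2
At (3, 2): 10.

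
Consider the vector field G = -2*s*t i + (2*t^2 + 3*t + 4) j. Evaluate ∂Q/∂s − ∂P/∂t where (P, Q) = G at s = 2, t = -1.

4

∂G₂/∂s = 0
∂G₁/∂t = -2*s
Scalar curl = 2*s
At (2, -1): 4.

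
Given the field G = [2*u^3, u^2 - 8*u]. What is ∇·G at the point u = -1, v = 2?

∂G₁/∂u = 6*u^2
∂G₂/∂v = 0
∇·G = 6*u^2
At (-1, 2): 6.

6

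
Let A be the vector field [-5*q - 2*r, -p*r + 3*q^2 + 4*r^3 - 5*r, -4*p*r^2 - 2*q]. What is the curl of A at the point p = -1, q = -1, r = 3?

(-106, 34, 2)

(∇×A)₁ = ∂A₃/∂q − ∂A₂/∂r = p - 12*r^2 + 3
(∇×A)₂ = ∂A₁/∂r − ∂A₃/∂p = 4*r^2 - 2
(∇×A)₃ = ∂A₂/∂p − ∂A₁/∂q = -r + 5
∇×A = (p - 12*r^2 + 3, 4*r^2 - 2, -r + 5)
At (-1, -1, 3): (-106, 34, 2).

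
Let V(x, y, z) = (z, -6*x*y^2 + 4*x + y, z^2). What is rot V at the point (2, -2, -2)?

(∇×V)₁ = ∂V₃/∂y − ∂V₂/∂z = 0
(∇×V)₂ = ∂V₁/∂z − ∂V₃/∂x = 1
(∇×V)₃ = ∂V₂/∂x − ∂V₁/∂y = -6*y^2 + 4
∇×V = (0, 1, -6*y^2 + 4)
At (2, -2, -2): (0, 1, -20).

(0, 1, -20)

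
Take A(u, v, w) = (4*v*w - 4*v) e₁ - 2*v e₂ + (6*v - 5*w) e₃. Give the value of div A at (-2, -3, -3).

∂A₁/∂u = 0
∂A₂/∂v = -2
∂A₃/∂w = -5
∇·A = -7
At (-2, -3, -3): -7.

-7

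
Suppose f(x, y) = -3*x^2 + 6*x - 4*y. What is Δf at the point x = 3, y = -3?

-6

∂²f/∂x² = -6
∂²f/∂y² = 0
∇²f = -6
At (3, -3): -6.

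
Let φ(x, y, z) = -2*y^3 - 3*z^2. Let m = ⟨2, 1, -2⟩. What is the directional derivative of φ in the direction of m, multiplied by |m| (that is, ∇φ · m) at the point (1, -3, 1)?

∂φ/∂x = 0
∂φ/∂y = -6*y^2
∂φ/∂z = -6*z
∇φ at (1, -3, 1) = (0, -54, -6)
∇φ · m = (0)(2) + (-54)(1) + (-6)(-2) = -42

-42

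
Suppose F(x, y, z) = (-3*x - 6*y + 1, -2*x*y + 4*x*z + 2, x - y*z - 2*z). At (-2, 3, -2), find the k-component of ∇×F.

(∇×F)_3 = ∂F₂/∂x − ∂F₁/∂y
= -2*y + 4*z − (-6)
= -2*y + 4*z + 6
At (-2, 3, -2): -8.

-8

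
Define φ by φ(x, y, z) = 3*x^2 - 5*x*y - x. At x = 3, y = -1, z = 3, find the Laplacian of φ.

6

∂²φ/∂x² = 6
∂²φ/∂y² = 0
∂²φ/∂z² = 0
∇²φ = 6
At (3, -1, 3): 6.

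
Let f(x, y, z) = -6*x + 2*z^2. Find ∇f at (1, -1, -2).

(-6, 0, -8)

∂f/∂x = -6
∂f/∂y = 0
∂f/∂z = 4*z
∇f = (-6, 0, 4*z)
At (1, -1, -2): (-6, 0, -8).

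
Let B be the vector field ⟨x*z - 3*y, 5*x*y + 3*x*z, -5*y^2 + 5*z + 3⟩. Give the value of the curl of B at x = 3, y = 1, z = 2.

(∇×B)₁ = ∂B₃/∂y − ∂B₂/∂z = -3*x - 10*y
(∇×B)₂ = ∂B₁/∂z − ∂B₃/∂x = x
(∇×B)₃ = ∂B₂/∂x − ∂B₁/∂y = 5*y + 3*z + 3
∇×B = (-3*x - 10*y, x, 5*y + 3*z + 3)
At (3, 1, 2): (-19, 3, 14).

(-19, 3, 14)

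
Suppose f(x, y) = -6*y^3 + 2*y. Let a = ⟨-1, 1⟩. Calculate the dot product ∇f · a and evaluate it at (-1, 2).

-70

∂f/∂x = 0
∂f/∂y = -18*y^2 + 2
∇f at (-1, 2) = (0, -70)
∇f · a = (0)(-1) + (-70)(1) = -70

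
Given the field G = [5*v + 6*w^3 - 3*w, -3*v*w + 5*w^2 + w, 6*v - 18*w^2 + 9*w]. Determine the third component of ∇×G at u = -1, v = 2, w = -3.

-5

(∇×G)_3 = ∂G₂/∂u − ∂G₁/∂v
= 0 − (5)
= -5
At (-1, 2, -3): -5.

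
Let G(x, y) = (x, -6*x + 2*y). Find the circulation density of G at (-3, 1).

∂G₂/∂x = -6
∂G₁/∂y = 0
Scalar curl = -6
At (-3, 1): -6.

-6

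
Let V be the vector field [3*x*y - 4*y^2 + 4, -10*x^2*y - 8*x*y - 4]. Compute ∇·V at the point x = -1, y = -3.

∂V₁/∂x = 3*y
∂V₂/∂y = -10*x^2 - 8*x
∇·V = -10*x^2 - 8*x + 3*y
At (-1, -3): -11.

-11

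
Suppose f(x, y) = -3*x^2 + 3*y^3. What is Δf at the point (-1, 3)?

∂²f/∂x² = -6
∂²f/∂y² = 18*y
∇²f = 18*y - 6
At (-1, 3): 48.

48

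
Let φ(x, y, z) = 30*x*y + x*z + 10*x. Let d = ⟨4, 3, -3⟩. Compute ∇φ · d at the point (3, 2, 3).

∂φ/∂x = 30*y + z + 10
∂φ/∂y = 30*x
∂φ/∂z = x
∇φ at (3, 2, 3) = (73, 90, 3)
∇φ · d = (73)(4) + (90)(3) + (3)(-3) = 553

553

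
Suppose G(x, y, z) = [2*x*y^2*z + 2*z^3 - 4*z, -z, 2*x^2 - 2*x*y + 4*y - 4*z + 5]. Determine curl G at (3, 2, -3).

(-1, 66, 72)

(∇×G)₁ = ∂G₃/∂y − ∂G₂/∂z = -2*x + 5
(∇×G)₂ = ∂G₁/∂z − ∂G₃/∂x = 2*x*y^2 - 4*x + 2*y + 6*z^2 - 4
(∇×G)₃ = ∂G₂/∂x − ∂G₁/∂y = -4*x*y*z
∇×G = (-2*x + 5, 2*x*y^2 - 4*x + 2*y + 6*z^2 - 4, -4*x*y*z)
At (3, 2, -3): (-1, 66, 72).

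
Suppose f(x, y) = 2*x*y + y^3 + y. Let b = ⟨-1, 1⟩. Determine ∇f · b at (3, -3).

40

∂f/∂x = 2*y
∂f/∂y = 2*x + 3*y^2 + 1
∇f at (3, -3) = (-6, 34)
∇f · b = (-6)(-1) + (34)(1) = 40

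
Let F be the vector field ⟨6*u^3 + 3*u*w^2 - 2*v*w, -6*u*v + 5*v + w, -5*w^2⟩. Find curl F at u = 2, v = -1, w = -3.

(∇×F)₁ = ∂F₃/∂v − ∂F₂/∂w = -1
(∇×F)₂ = ∂F₁/∂w − ∂F₃/∂u = 6*u*w - 2*v
(∇×F)₃ = ∂F₂/∂u − ∂F₁/∂v = -6*v + 2*w
∇×F = (-1, 6*u*w - 2*v, -6*v + 2*w)
At (2, -1, -3): (-1, -34, 0).

(-1, -34, 0)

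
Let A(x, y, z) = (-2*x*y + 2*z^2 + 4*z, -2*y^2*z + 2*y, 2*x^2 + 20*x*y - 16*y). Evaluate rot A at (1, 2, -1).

(∇×A)₁ = ∂A₃/∂y − ∂A₂/∂z = 20*x + 2*y^2 - 16
(∇×A)₂ = ∂A₁/∂z − ∂A₃/∂x = -4*x - 20*y + 4*z + 4
(∇×A)₃ = ∂A₂/∂x − ∂A₁/∂y = 2*x
∇×A = (20*x + 2*y^2 - 16, -4*x - 20*y + 4*z + 4, 2*x)
At (1, 2, -1): (12, -44, 2).

(12, -44, 2)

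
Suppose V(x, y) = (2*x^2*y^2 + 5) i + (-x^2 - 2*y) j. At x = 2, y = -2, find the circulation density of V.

∂V₂/∂x = -2*x
∂V₁/∂y = 4*x^2*y
Scalar curl = -4*x^2*y - 2*x
At (2, -2): 28.

28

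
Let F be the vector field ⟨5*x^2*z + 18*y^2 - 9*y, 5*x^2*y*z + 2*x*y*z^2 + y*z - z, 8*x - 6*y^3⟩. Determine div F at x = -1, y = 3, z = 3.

∂F₁/∂x = 10*x*z
∂F₂/∂y = 5*x^2*z + 2*x*z^2 + z
∂F₃/∂z = 0
∇·F = 5*x^2*z + 2*x*z^2 + 10*x*z + z
At (-1, 3, 3): -30.

-30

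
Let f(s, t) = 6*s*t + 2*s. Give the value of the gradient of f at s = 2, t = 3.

∂f/∂s = 6*t + 2
∂f/∂t = 6*s
∇f = (6*t + 2, 6*s)
At (2, 3): (20, 12).

(20, 12)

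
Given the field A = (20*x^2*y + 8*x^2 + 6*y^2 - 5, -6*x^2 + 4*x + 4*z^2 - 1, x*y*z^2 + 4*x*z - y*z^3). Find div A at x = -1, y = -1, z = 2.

∂A₁/∂x = 40*x*y + 16*x
∂A₂/∂y = 0
∂A₃/∂z = 2*x*y*z + 4*x - 3*y*z^2
∇·A = 2*x*y*z + 40*x*y + 20*x - 3*y*z^2
At (-1, -1, 2): 36.

36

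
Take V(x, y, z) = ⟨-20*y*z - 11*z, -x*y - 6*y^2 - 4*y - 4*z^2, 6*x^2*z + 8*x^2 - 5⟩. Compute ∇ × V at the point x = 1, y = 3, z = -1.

(∇×V)₁ = ∂V₃/∂y − ∂V₂/∂z = 8*z
(∇×V)₂ = ∂V₁/∂z − ∂V₃/∂x = -12*x*z - 16*x - 20*y - 11
(∇×V)₃ = ∂V₂/∂x − ∂V₁/∂y = -y + 20*z
∇×V = (8*z, -12*x*z - 16*x - 20*y - 11, -y + 20*z)
At (1, 3, -1): (-8, -75, -23).

(-8, -75, -23)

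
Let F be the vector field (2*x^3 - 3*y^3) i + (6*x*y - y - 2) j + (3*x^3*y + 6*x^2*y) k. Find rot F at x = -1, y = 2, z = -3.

(∇×F)₁ = ∂F₃/∂y − ∂F₂/∂z = 3*x^3 + 6*x^2
(∇×F)₂ = ∂F₁/∂z − ∂F₃/∂x = -9*x^2*y - 12*x*y
(∇×F)₃ = ∂F₂/∂x − ∂F₁/∂y = 9*y^2 + 6*y
∇×F = (3*x^3 + 6*x^2, -9*x^2*y - 12*x*y, 9*y^2 + 6*y)
At (-1, 2, -3): (3, 6, 48).

(3, 6, 48)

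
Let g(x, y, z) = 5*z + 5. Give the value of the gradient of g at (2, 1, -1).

(0, 0, 5)

∂g/∂x = 0
∂g/∂y = 0
∂g/∂z = 5
∇g = (0, 0, 5)
At (2, 1, -1): (0, 0, 5).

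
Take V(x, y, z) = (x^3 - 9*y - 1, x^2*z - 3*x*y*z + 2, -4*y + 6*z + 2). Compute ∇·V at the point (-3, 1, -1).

24

∂V₁/∂x = 3*x^2
∂V₂/∂y = -3*x*z
∂V₃/∂z = 6
∇·V = 3*x^2 - 3*x*z + 6
At (-3, 1, -1): 24.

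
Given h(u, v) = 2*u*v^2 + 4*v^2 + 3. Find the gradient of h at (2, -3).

(18, -48)

∂h/∂u = 2*v^2
∂h/∂v = 4*u*v + 8*v
∇h = (2*v^2, 4*u*v + 8*v)
At (2, -3): (18, -48).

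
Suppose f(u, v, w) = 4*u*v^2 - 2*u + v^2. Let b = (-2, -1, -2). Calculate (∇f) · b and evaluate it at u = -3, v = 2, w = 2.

16

∂f/∂u = 4*v^2 - 2
∂f/∂v = 8*u*v + 2*v
∂f/∂w = 0
∇f at (-3, 2, 2) = (14, -44, 0)
∇f · b = (14)(-2) + (-44)(-1) + (0)(-2) = 16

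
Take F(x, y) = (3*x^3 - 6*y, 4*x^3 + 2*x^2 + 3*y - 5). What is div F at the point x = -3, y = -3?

∂F₁/∂x = 9*x^2
∂F₂/∂y = 3
∇·F = 9*x^2 + 3
At (-3, -3): 84.

84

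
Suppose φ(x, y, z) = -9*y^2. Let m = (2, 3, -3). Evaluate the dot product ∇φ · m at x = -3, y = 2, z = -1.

∂φ/∂x = 0
∂φ/∂y = -18*y
∂φ/∂z = 0
∇φ at (-3, 2, -1) = (0, -36, 0)
∇φ · m = (0)(2) + (-36)(3) + (0)(-3) = -108

-108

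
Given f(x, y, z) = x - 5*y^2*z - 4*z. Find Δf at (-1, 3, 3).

-30

∂²f/∂x² = 0
∂²f/∂y² = -10*z
∂²f/∂z² = 0
∇²f = -10*z
At (-1, 3, 3): -30.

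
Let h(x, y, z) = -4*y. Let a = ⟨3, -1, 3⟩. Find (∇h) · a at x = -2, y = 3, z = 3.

∂h/∂x = 0
∂h/∂y = -4
∂h/∂z = 0
∇h at (-2, 3, 3) = (0, -4, 0)
∇h · a = (0)(3) + (-4)(-1) + (0)(3) = 4

4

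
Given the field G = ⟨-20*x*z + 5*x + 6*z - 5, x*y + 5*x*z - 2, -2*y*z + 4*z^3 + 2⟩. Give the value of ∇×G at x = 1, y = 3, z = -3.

(∇×G)₁ = ∂G₃/∂y − ∂G₂/∂z = -5*x - 2*z
(∇×G)₂ = ∂G₁/∂z − ∂G₃/∂x = -20*x + 6
(∇×G)₃ = ∂G₂/∂x − ∂G₁/∂y = y + 5*z
∇×G = (-5*x - 2*z, -20*x + 6, y + 5*z)
At (1, 3, -3): (1, -14, -12).

(1, -14, -12)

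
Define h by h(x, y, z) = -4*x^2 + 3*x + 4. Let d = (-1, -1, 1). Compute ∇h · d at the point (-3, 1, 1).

-27

∂h/∂x = -8*x + 3
∂h/∂y = 0
∂h/∂z = 0
∇h at (-3, 1, 1) = (27, 0, 0)
∇h · d = (27)(-1) + (0)(-1) + (0)(1) = -27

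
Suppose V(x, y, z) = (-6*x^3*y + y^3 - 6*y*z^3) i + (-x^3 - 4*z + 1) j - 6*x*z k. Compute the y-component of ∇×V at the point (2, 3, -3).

(∇×V)_2 = ∂V₁/∂z − ∂V₃/∂x
= -18*y*z^2 − (-6*z)
= -18*y*z^2 + 6*z
At (2, 3, -3): -504.

-504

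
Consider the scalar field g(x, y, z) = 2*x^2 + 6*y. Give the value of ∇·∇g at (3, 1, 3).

4

∂²g/∂x² = 4
∂²g/∂y² = 0
∂²g/∂z² = 0
∇²g = 4
At (3, 1, 3): 4.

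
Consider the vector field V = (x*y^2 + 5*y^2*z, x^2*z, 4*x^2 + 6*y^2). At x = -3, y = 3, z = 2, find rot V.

(27, 69, -54)

(∇×V)₁ = ∂V₃/∂y − ∂V₂/∂z = -x^2 + 12*y
(∇×V)₂ = ∂V₁/∂z − ∂V₃/∂x = -8*x + 5*y^2
(∇×V)₃ = ∂V₂/∂x − ∂V₁/∂y = -2*x*y + 2*x*z - 10*y*z
∇×V = (-x^2 + 12*y, -8*x + 5*y^2, -2*x*y + 2*x*z - 10*y*z)
At (-3, 3, 2): (27, 69, -54).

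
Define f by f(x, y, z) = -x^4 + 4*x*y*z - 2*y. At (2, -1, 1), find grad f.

(-36, 6, -8)

∂f/∂x = -4*x^3 + 4*y*z
∂f/∂y = 4*x*z - 2
∂f/∂z = 4*x*y
∇f = (-4*x^3 + 4*y*z, 4*x*z - 2, 4*x*y)
At (2, -1, 1): (-36, 6, -8).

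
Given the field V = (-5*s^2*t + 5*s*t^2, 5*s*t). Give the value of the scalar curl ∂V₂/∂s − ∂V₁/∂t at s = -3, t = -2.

-25

∂V₂/∂s = 5*t
∂V₁/∂t = -5*s^2 + 10*s*t
Scalar curl = 5*s^2 - 10*s*t + 5*t
At (-3, -2): -25.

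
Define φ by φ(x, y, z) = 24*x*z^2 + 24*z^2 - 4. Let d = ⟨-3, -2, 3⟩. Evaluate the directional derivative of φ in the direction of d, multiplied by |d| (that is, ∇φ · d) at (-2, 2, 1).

∂φ/∂x = 24*z^2
∂φ/∂y = 0
∂φ/∂z = 48*x*z + 48*z
∇φ at (-2, 2, 1) = (24, 0, -48)
∇φ · d = (24)(-3) + (0)(-2) + (-48)(3) = -216

-216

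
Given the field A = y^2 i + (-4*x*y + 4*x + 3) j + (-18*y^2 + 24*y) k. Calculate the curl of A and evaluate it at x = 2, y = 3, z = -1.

(-84, 0, -14)

(∇×A)₁ = ∂A₃/∂y − ∂A₂/∂z = -36*y + 24
(∇×A)₂ = ∂A₁/∂z − ∂A₃/∂x = 0
(∇×A)₃ = ∂A₂/∂x − ∂A₁/∂y = -6*y + 4
∇×A = (-36*y + 24, 0, -6*y + 4)
At (2, 3, -1): (-84, 0, -14).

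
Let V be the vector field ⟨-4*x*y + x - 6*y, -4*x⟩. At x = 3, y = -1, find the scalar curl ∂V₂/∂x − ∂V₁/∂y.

14

∂V₂/∂x = -4
∂V₁/∂y = -4*x - 6
Scalar curl = 4*x + 2
At (3, -1): 14.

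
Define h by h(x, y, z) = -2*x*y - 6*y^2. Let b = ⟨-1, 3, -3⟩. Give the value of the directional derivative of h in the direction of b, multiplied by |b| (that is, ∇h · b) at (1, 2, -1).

-74

∂h/∂x = -2*y
∂h/∂y = -2*x - 12*y
∂h/∂z = 0
∇h at (1, 2, -1) = (-4, -26, 0)
∇h · b = (-4)(-1) + (-26)(3) + (0)(-3) = -74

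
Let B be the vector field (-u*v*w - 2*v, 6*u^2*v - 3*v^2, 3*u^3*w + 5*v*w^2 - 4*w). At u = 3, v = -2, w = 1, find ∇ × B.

(∇×B)₁ = ∂B₃/∂v − ∂B₂/∂w = 5*w^2
(∇×B)₂ = ∂B₁/∂w − ∂B₃/∂u = -9*u^2*w - u*v
(∇×B)₃ = ∂B₂/∂u − ∂B₁/∂v = 12*u*v + u*w + 2
∇×B = (5*w^2, -9*u^2*w - u*v, 12*u*v + u*w + 2)
At (3, -2, 1): (5, -75, -67).

(5, -75, -67)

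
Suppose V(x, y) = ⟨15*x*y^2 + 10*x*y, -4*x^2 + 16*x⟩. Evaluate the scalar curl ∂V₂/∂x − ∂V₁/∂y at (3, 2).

∂V₂/∂x = -8*x + 16
∂V₁/∂y = 30*x*y + 10*x
Scalar curl = -30*x*y - 18*x + 16
At (3, 2): -218.

-218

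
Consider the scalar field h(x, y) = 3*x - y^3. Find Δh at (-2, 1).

∂²h/∂x² = 0
∂²h/∂y² = -6*y
∇²h = -6*y
At (-2, 1): -6.

-6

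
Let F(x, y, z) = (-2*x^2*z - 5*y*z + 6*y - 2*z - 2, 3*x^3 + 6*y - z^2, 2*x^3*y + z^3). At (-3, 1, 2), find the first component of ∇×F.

(∇×F)_1 = ∂F₃/∂y − ∂F₂/∂z
= 2*x^3 − (-2*z)
= 2*x^3 + 2*z
At (-3, 1, 2): -50.

-50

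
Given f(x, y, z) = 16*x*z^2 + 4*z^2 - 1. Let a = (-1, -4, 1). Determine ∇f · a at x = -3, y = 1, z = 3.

-408

∂f/∂x = 16*z^2
∂f/∂y = 0
∂f/∂z = 32*x*z + 8*z
∇f at (-3, 1, 3) = (144, 0, -264)
∇f · a = (144)(-1) + (0)(-4) + (-264)(1) = -408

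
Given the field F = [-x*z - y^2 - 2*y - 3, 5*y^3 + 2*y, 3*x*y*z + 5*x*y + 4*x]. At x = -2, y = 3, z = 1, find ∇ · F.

118

∂F₁/∂x = -z
∂F₂/∂y = 15*y^2 + 2
∂F₃/∂z = 3*x*y
∇·F = 3*x*y + 15*y^2 - z + 2
At (-2, 3, 1): 118.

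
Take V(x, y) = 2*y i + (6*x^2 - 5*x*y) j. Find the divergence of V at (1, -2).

-5

∂V₁/∂x = 0
∂V₂/∂y = -5*x
∇·V = -5*x
At (1, -2): -5.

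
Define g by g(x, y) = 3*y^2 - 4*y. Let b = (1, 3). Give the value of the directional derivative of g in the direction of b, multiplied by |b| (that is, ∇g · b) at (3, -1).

∂g/∂x = 0
∂g/∂y = 6*y - 4
∇g at (3, -1) = (0, -10)
∇g · b = (0)(1) + (-10)(3) = -30

-30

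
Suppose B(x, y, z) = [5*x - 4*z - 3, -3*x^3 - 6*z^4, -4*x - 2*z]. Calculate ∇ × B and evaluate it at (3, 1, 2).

(192, 0, -81)

(∇×B)₁ = ∂B₃/∂y − ∂B₂/∂z = 24*z^3
(∇×B)₂ = ∂B₁/∂z − ∂B₃/∂x = 0
(∇×B)₃ = ∂B₂/∂x − ∂B₁/∂y = -9*x^2
∇×B = (24*z^3, 0, -9*x^2)
At (3, 1, 2): (192, 0, -81).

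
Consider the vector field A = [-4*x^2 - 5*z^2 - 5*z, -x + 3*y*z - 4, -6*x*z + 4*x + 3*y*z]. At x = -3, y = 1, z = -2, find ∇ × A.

(∇×A)₁ = ∂A₃/∂y − ∂A₂/∂z = -3*y + 3*z
(∇×A)₂ = ∂A₁/∂z − ∂A₃/∂x = -4*z - 9
(∇×A)₃ = ∂A₂/∂x − ∂A₁/∂y = -1
∇×A = (-3*y + 3*z, -4*z - 9, -1)
At (-3, 1, -2): (-9, -1, -1).

(-9, -1, -1)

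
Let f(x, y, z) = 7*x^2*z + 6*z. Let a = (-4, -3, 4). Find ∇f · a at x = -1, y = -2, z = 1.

108

∂f/∂x = 14*x*z
∂f/∂y = 0
∂f/∂z = 7*x^2 + 6
∇f at (-1, -2, 1) = (-14, 0, 13)
∇f · a = (-14)(-4) + (0)(-3) + (13)(4) = 108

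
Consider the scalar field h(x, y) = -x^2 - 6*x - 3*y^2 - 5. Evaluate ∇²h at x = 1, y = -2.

-8

∂²h/∂x² = -2
∂²h/∂y² = -6
∇²h = -8
At (1, -2): -8.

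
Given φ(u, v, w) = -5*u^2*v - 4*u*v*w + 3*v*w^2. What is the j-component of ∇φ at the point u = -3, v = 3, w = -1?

(∇φ)_2 = ∂φ/∂v = -5*u^2 - 4*u*w + 3*w^2
At (-3, 3, -1): -54.

-54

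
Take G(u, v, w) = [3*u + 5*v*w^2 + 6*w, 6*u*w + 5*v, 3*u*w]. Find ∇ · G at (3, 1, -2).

∂G₁/∂u = 3
∂G₂/∂v = 5
∂G₃/∂w = 3*u
∇·G = 3*u + 8
At (3, 1, -2): 17.

17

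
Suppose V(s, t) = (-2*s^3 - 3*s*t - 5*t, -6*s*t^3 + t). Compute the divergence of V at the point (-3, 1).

-2

∂V₁/∂s = -6*s^2 - 3*t
∂V₂/∂t = -18*s*t^2 + 1
∇·V = -6*s^2 - 18*s*t^2 - 3*t + 1
At (-3, 1): -2.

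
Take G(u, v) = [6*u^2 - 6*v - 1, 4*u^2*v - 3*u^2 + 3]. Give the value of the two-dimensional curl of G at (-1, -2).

∂G₂/∂u = 8*u*v - 6*u
∂G₁/∂v = -6
Scalar curl = 8*u*v - 6*u + 6
At (-1, -2): 28.

28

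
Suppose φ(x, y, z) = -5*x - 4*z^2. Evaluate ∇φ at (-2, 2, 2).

(-5, 0, -16)

∂φ/∂x = -5
∂φ/∂y = 0
∂φ/∂z = -8*z
∇φ = (-5, 0, -8*z)
At (-2, 2, 2): (-5, 0, -16).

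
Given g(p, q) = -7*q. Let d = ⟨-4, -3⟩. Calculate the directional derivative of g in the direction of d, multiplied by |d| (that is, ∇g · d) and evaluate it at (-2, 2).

∂g/∂p = 0
∂g/∂q = -7
∇g at (-2, 2) = (0, -7)
∇g · d = (0)(-4) + (-7)(-3) = 21

21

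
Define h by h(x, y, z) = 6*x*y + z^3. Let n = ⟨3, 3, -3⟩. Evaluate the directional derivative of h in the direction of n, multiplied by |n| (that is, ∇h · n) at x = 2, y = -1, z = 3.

∂h/∂x = 6*y
∂h/∂y = 6*x
∂h/∂z = 3*z^2
∇h at (2, -1, 3) = (-6, 12, 27)
∇h · n = (-6)(3) + (12)(3) + (27)(-3) = -63

-63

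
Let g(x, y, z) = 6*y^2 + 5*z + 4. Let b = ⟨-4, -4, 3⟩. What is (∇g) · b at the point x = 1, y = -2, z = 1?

111

∂g/∂x = 0
∂g/∂y = 12*y
∂g/∂z = 5
∇g at (1, -2, 1) = (0, -24, 5)
∇g · b = (0)(-4) + (-24)(-4) + (5)(3) = 111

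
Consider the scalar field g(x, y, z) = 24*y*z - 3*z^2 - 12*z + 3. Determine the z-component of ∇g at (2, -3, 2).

(∇g)_3 = ∂g/∂z = 24*y - 6*z - 12
At (2, -3, 2): -96.

-96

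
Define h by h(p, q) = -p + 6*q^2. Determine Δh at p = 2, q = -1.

12

∂²h/∂p² = 0
∂²h/∂q² = 12
∇²h = 12
At (2, -1): 12.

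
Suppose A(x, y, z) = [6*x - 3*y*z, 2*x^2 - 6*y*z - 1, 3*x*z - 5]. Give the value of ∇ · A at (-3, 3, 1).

-9

∂A₁/∂x = 6
∂A₂/∂y = -6*z
∂A₃/∂z = 3*x
∇·A = 3*x - 6*z + 6
At (-3, 3, 1): -9.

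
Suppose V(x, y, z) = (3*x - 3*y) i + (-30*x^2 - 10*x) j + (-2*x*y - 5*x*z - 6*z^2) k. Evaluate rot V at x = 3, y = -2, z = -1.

(-6, -9, -187)

(∇×V)₁ = ∂V₃/∂y − ∂V₂/∂z = -2*x
(∇×V)₂ = ∂V₁/∂z − ∂V₃/∂x = 2*y + 5*z
(∇×V)₃ = ∂V₂/∂x − ∂V₁/∂y = -60*x - 7
∇×V = (-2*x, 2*y + 5*z, -60*x - 7)
At (3, -2, -1): (-6, -9, -187).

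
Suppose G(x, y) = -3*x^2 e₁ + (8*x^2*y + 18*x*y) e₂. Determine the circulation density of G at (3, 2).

132

∂G₂/∂x = 16*x*y + 18*y
∂G₁/∂y = 0
Scalar curl = 16*x*y + 18*y
At (3, 2): 132.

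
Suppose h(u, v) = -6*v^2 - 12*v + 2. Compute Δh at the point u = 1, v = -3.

-12

∂²h/∂u² = 0
∂²h/∂v² = -12
∇²h = -12
At (1, -3): -12.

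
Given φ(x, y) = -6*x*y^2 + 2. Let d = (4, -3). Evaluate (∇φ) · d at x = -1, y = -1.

∂φ/∂x = -6*y^2
∂φ/∂y = -12*x*y
∇φ at (-1, -1) = (-6, -12)
∇φ · d = (-6)(4) + (-12)(-3) = 12

12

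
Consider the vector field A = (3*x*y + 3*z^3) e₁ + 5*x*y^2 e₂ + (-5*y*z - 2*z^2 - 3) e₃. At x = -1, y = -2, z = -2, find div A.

32

∂A₁/∂x = 3*y
∂A₂/∂y = 10*x*y
∂A₃/∂z = -5*y - 4*z
∇·A = 10*x*y - 2*y - 4*z
At (-1, -2, -2): 32.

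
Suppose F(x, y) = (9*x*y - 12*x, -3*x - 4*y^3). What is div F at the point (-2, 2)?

∂F₁/∂x = 9*y - 12
∂F₂/∂y = -12*y^2
∇·F = -12*y^2 + 9*y - 12
At (-2, 2): -42.

-42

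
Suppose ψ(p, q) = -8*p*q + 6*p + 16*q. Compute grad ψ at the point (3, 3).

∂ψ/∂p = -8*q + 6
∂ψ/∂q = -8*p + 16
∇ψ = (-8*q + 6, -8*p + 16)
At (3, 3): (-18, -8).

(-18, -8)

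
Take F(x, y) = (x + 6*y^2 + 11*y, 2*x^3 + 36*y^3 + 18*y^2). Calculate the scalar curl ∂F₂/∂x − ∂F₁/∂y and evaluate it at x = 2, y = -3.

49

∂F₂/∂x = 6*x^2
∂F₁/∂y = 12*y + 11
Scalar curl = 6*x^2 - 12*y - 11
At (2, -3): 49.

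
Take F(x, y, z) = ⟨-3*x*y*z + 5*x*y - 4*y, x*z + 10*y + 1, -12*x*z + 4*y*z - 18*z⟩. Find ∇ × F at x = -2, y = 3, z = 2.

(10, 42, 4)

(∇×F)₁ = ∂F₃/∂y − ∂F₂/∂z = -x + 4*z
(∇×F)₂ = ∂F₁/∂z − ∂F₃/∂x = -3*x*y + 12*z
(∇×F)₃ = ∂F₂/∂x − ∂F₁/∂y = 3*x*z - 5*x + z + 4
∇×F = (-x + 4*z, -3*x*y + 12*z, 3*x*z - 5*x + z + 4)
At (-2, 3, 2): (10, 42, 4).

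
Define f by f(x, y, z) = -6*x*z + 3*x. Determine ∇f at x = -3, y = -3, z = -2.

(15, 0, 18)

∂f/∂x = -6*z + 3
∂f/∂y = 0
∂f/∂z = -6*x
∇f = (-6*z + 3, 0, -6*x)
At (-3, -3, -2): (15, 0, 18).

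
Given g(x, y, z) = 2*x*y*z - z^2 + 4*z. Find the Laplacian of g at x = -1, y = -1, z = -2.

∂²g/∂x² = 0
∂²g/∂y² = 0
∂²g/∂z² = -2
∇²g = -2
At (-1, -1, -2): -2.

-2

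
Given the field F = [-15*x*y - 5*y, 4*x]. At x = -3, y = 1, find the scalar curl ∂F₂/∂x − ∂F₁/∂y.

∂F₂/∂x = 4
∂F₁/∂y = -15*x - 5
Scalar curl = 15*x + 9
At (-3, 1): -36.

-36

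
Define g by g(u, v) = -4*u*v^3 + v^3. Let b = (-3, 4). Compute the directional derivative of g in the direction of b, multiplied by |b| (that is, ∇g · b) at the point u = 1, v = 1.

∂g/∂u = -4*v^3
∂g/∂v = -12*u*v^2 + 3*v^2
∇g at (1, 1) = (-4, -9)
∇g · b = (-4)(-3) + (-9)(4) = -24

-24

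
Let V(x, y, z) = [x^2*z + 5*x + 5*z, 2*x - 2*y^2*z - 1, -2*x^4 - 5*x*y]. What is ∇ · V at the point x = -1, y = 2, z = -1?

∂V₁/∂x = 2*x*z + 5
∂V₂/∂y = -4*y*z
∂V₃/∂z = 0
∇·V = 2*x*z - 4*y*z + 5
At (-1, 2, -1): 15.

15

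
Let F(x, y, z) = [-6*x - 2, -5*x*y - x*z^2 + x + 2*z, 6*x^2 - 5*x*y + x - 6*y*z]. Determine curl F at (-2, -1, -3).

(∇×F)₁ = ∂F₃/∂y − ∂F₂/∂z = 2*x*z - 5*x - 6*z - 2
(∇×F)₂ = ∂F₁/∂z − ∂F₃/∂x = -12*x + 5*y - 1
(∇×F)₃ = ∂F₂/∂x − ∂F₁/∂y = -5*y - z^2 + 1
∇×F = (2*x*z - 5*x - 6*z - 2, -12*x + 5*y - 1, -5*y - z^2 + 1)
At (-2, -1, -3): (38, 18, -3).

(38, 18, -3)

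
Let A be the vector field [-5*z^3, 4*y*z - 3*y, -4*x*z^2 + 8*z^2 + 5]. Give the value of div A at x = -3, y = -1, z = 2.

85

∂A₁/∂x = 0
∂A₂/∂y = 4*z - 3
∂A₃/∂z = -8*x*z + 16*z
∇·A = -8*x*z + 20*z - 3
At (-3, -1, 2): 85.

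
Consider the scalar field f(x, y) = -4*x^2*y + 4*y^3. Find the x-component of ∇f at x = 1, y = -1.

8

(∇f)_1 = ∂f/∂x = -8*x*y
At (1, -1): 8.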